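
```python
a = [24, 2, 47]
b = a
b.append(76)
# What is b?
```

After line 1: a = [24, 2, 47]
After line 2 (b = a is an alias, same object): a = [24, 2, 47], b = [24, 2, 47]
After line 3 (b.append mutates the shared list): a = [24, 2, 47, 76], b = [24, 2, 47, 76]

[24, 2, 47, 76]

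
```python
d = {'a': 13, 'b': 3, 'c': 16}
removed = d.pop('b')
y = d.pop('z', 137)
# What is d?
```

After line 1: d = {'a': 13, 'b': 3, 'c': 16}
After line 2 (pop 'b' returns 3): d = {'a': 13, 'c': 16}, removed = 3
After line 3 (pop 'z' missing, returns default 137): d = {'a': 13, 'c': 16}, y = 137

{'a': 13, 'c': 16}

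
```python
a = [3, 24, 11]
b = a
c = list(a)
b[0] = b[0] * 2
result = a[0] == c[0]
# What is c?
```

After line 1: a = [3, 24, 11]
After line 2 (b = a, alias): a = [3, 24, 11], b = [3, 24, 11]
After line 3 (c = list(a) is a copy, new object): c = [3, 24, 11]
After line 4 (b[0] = 3 * 2 = 6; mutates shared a/b): a = b = [6, 24, 11], c = [3, 24, 11]
After line 5 (a[0] = 6, c[0] = 3; result = False)

[3, 24, 11]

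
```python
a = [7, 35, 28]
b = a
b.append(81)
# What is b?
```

After line 1: a = [7, 35, 28]
After line 2 (b = a is an alias, same object): a = [7, 35, 28], b = [7, 35, 28]
After line 3 (b.append mutates the shared list): a = [7, 35, 28, 81], b = [7, 35, 28, 81]

[7, 35, 28, 81]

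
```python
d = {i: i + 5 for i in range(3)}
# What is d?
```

{0: 5, 1: 6, 2: 7}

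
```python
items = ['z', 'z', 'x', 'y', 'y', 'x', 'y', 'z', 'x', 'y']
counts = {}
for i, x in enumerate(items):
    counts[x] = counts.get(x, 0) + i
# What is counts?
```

Initial: counts = {}, items = ['z', 'z', 'x', 'y', 'y', 'x', 'y', 'z', 'x', 'y']
i=0, x='z': counts = {'z': 0}
i=1, x='z': counts = {'z': 1}
i=2, x='x': counts = {'z': 1, 'x': 2}
i=3, x='y': counts = {'z': 1, 'x': 2, 'y': 3}
i=4, x='y': counts = {'z': 1, 'x': 2, 'y': 7}
i=5, x='x': counts = {'z': 1, 'x': 7, 'y': 7}
i=6, x='y': counts = {'z': 1, 'x': 7, 'y': 13}
i=7, x='z': counts = {'z': 8, 'x': 7, 'y': 13}
i=8, x='x': counts = {'z': 8, 'x': 15, 'y': 13}
i=9, x='y': counts = {'z': 8, 'x': 15, 'y': 22}

{'z': 8, 'x': 15, 'y': 22}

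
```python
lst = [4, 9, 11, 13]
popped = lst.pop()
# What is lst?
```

[4, 9, 11]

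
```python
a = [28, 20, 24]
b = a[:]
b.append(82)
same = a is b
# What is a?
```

After line 1: a = [28, 20, 24]
After line 2 (b = a[:] is a shallow copy, new object): a = [28, 20, 24], b = [28, 20, 24]
After line 3 (append only mutates b): a = [28, 20, 24], b = [28, 20, 24, 82]
After line 4 (same = a is b; different objects -> False): same = False

[28, 20, 24]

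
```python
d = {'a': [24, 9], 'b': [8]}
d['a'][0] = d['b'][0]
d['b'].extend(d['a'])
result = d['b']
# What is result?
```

After line 1: d = {'a': [24, 9], 'b': [8]}
After line 2 (a[0] = b[0] = 8): d = {'a': [8, 9], 'b': [8]}
After line 3 (b.extend(a) appends [8, 9]): d = {'a': [8, 9], 'b': [8, 8, 9]}
After line 4: result = d['b'] = [8, 8, 9]

[8, 8, 9]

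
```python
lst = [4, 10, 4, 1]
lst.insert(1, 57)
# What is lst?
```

[4, 57, 10, 4, 1]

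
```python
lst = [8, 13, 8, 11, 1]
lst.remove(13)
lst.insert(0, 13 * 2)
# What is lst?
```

After line 1: lst = [8, 13, 8, 11, 1]
After line 2 (remove first 13): lst = [8, 8, 11, 1]
After line 3 (insert 26 at index 0): lst = [26, 8, 8, 11, 1]

[26, 8, 8, 11, 1]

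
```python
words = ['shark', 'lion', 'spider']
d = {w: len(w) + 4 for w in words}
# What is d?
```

{'shark': 9, 'lion': 8, 'spider': 10}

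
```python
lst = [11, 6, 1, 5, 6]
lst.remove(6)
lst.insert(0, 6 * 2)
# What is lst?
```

After line 1: lst = [11, 6, 1, 5, 6]
After line 2 (remove first 6): lst = [11, 1, 5, 6]
After line 3 (insert 12 at index 0): lst = [12, 11, 1, 5, 6]

[12, 11, 1, 5, 6]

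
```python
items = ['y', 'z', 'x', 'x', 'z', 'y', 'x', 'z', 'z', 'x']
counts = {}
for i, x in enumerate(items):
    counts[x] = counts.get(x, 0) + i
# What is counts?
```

Initial: counts = {}, items = ['y', 'z', 'x', 'x', 'z', 'y', 'x', 'z', 'z', 'x']
i=0, x='y': counts = {'y': 0}
i=1, x='z': counts = {'y': 0, 'z': 1}
i=2, x='x': counts = {'y': 0, 'z': 1, 'x': 2}
i=3, x='x': counts = {'y': 0, 'z': 1, 'x': 5}
i=4, x='z': counts = {'y': 0, 'z': 5, 'x': 5}
i=5, x='y': counts = {'y': 5, 'z': 5, 'x': 5}
i=6, x='x': counts = {'y': 5, 'z': 5, 'x': 11}
i=7, x='z': counts = {'y': 5, 'z': 12, 'x': 11}
i=8, x='z': counts = {'y': 5, 'z': 20, 'x': 11}
i=9, x='x': counts = {'y': 5, 'z': 20, 'x': 20}

{'y': 5, 'z': 20, 'x': 20}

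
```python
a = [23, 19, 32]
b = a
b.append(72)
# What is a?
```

After line 1: a = [23, 19, 32]
After line 2 (b = a is an alias, same object): a = [23, 19, 32], b = [23, 19, 32]
After line 3 (b.append mutates the shared list): a = [23, 19, 32, 72], b = [23, 19, 32, 72]

[23, 19, 32, 72]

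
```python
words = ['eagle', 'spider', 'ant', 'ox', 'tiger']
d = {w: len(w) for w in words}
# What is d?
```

{'eagle': 5, 'spider': 6, 'ant': 3, 'ox': 2, 'tiger': 5}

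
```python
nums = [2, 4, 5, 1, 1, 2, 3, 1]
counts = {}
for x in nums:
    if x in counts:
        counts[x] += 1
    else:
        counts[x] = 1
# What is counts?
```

Initial: counts = {}, nums = [2, 4, 5, 1, 1, 2, 3, 1]
See 2: counts = {2: 1}
See 4: counts = {2: 1, 4: 1}
See 5: counts = {2: 1, 4: 1, 5: 1}
See 1: counts = {2: 1, 4: 1, 5: 1, 1: 1}
See 1: counts = {2: 1, 4: 1, 5: 1, 1: 2}
See 2: counts = {2: 2, 4: 1, 5: 1, 1: 2}
See 3: counts = {2: 2, 4: 1, 5: 1, 1: 2, 3: 1}
See 1: counts = {2: 2, 4: 1, 5: 1, 1: 3, 3: 1}

{2: 2, 4: 1, 5: 1, 1: 3, 3: 1}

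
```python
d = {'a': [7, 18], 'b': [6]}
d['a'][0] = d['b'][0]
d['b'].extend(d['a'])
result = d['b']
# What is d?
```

After line 1: d = {'a': [7, 18], 'b': [6]}
After line 2 (a[0] = b[0] = 6): d = {'a': [6, 18], 'b': [6]}
After line 3 (b.extend(a) appends [6, 18]): d = {'a': [6, 18], 'b': [6, 6, 18]}
After line 4: result = d['b'] = [6, 6, 18]

{'a': [6, 18], 'b': [6, 6, 18]}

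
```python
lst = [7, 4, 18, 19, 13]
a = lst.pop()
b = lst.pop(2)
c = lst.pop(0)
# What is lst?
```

After line 1: lst = [7, 4, 18, 19, 13]
After line 2 (pop() -> a = 13): lst = [7, 4, 18, 19]
After line 3 (pop(2) -> b = 18): lst = [7, 4, 19]
After line 4 (pop(0) -> c = 7): lst = [4, 19]

[4, 19]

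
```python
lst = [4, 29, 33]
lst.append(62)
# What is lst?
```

[4, 29, 33, 62]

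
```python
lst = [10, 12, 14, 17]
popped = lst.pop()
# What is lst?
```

[10, 12, 14]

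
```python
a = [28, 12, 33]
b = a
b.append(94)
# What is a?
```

After line 1: a = [28, 12, 33]
After line 2 (b = a is an alias, same object): a = [28, 12, 33], b = [28, 12, 33]
After line 3 (b.append mutates the shared list): a = [28, 12, 33, 94], b = [28, 12, 33, 94]

[28, 12, 33, 94]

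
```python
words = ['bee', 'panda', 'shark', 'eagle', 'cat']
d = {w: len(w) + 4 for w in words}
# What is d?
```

{'bee': 7, 'panda': 9, 'shark': 9, 'eagle': 9, 'cat': 7}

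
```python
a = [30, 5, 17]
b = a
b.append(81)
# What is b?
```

After line 1: a = [30, 5, 17]
After line 2 (b = a is an alias, same object): a = [30, 5, 17], b = [30, 5, 17]
After line 3 (b.append mutates the shared list): a = [30, 5, 17, 81], b = [30, 5, 17, 81]

[30, 5, 17, 81]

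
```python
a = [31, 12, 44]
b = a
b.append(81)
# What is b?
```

After line 1: a = [31, 12, 44]
After line 2 (b = a is an alias, same object): a = [31, 12, 44], b = [31, 12, 44]
After line 3 (b.append mutates the shared list): a = [31, 12, 44, 81], b = [31, 12, 44, 81]

[31, 12, 44, 81]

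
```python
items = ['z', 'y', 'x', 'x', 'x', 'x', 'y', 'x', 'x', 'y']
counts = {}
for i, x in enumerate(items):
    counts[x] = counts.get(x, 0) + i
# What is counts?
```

Initial: counts = {}, items = ['z', 'y', 'x', 'x', 'x', 'x', 'y', 'x', 'x', 'y']
i=0, x='z': counts = {'z': 0}
i=1, x='y': counts = {'z': 0, 'y': 1}
i=2, x='x': counts = {'z': 0, 'y': 1, 'x': 2}
i=3, x='x': counts = {'z': 0, 'y': 1, 'x': 5}
i=4, x='x': counts = {'z': 0, 'y': 1, 'x': 9}
i=5, x='x': counts = {'z': 0, 'y': 1, 'x': 14}
i=6, x='y': counts = {'z': 0, 'y': 7, 'x': 14}
i=7, x='x': counts = {'z': 0, 'y': 7, 'x': 21}
i=8, x='x': counts = {'z': 0, 'y': 7, 'x': 29}
i=9, x='y': counts = {'z': 0, 'y': 16, 'x': 29}

{'z': 0, 'y': 16, 'x': 29}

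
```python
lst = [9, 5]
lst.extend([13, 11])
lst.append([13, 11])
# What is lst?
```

After line 1: lst = [9, 5]
After line 2 (extend unpacks [13, 11]): lst = [9, 5, 13, 11]
After line 3 (append adds [13, 11] as single element): lst = [9, 5, 13, 11, [13, 11]]

[9, 5, 13, 11, [13, 11]]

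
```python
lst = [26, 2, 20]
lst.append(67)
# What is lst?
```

[26, 2, 20, 67]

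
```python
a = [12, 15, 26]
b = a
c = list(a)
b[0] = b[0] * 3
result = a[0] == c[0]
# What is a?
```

After line 1: a = [12, 15, 26]
After line 2 (b = a, alias): a = [12, 15, 26], b = [12, 15, 26]
After line 3 (c = list(a) is a copy, new object): c = [12, 15, 26]
After line 4 (b[0] = 12 * 3 = 36; mutates shared a/b): a = b = [36, 15, 26], c = [12, 15, 26]
After line 5 (a[0] = 36, c[0] = 12; result = False)

[36, 15, 26]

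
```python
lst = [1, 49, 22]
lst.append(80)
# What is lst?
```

[1, 49, 22, 80]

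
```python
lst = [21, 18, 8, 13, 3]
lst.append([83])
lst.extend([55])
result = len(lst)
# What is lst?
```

After line 1: lst = [21, 18, 8, 13, 3]
After line 2 (append adds [83] as single element): lst = [21, 18, 8, 13, 3, [83]]
After line 3 (extend unpacks [55], adds 55): lst = [21, 18, 8, 13, 3, [83], 55]
After line 4: result = len(lst) = 7

[21, 18, 8, 13, 3, [83], 55]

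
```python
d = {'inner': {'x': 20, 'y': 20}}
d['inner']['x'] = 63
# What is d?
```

After line 1: d = {'inner': {'x': 20, 'y': 20}}
After line 2 (inner x overwritten): d = {'inner': {'x': 63, 'y': 20}}

{'inner': {'x': 63, 'y': 20}}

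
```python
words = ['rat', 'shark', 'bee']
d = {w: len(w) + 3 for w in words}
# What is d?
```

{'rat': 6, 'shark': 8, 'bee': 6}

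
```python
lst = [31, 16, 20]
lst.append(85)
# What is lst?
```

[31, 16, 20, 85]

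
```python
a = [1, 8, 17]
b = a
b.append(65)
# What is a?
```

After line 1: a = [1, 8, 17]
After line 2 (b = a is an alias, same object): a = [1, 8, 17], b = [1, 8, 17]
After line 3 (b.append mutates the shared list): a = [1, 8, 17, 65], b = [1, 8, 17, 65]

[1, 8, 17, 65]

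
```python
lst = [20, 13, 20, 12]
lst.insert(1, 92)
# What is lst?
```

[20, 92, 13, 20, 12]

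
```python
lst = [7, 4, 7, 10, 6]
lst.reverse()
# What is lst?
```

[6, 10, 7, 4, 7]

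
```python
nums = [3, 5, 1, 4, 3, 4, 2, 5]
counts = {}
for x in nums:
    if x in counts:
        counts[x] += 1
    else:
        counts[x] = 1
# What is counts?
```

Initial: counts = {}, nums = [3, 5, 1, 4, 3, 4, 2, 5]
See 3: counts = {3: 1}
See 5: counts = {3: 1, 5: 1}
See 1: counts = {3: 1, 5: 1, 1: 1}
See 4: counts = {3: 1, 5: 1, 1: 1, 4: 1}
See 3: counts = {3: 2, 5: 1, 1: 1, 4: 1}
See 4: counts = {3: 2, 5: 1, 1: 1, 4: 2}
See 2: counts = {3: 2, 5: 1, 1: 1, 4: 2, 2: 1}
See 5: counts = {3: 2, 5: 2, 1: 1, 4: 2, 2: 1}

{3: 2, 5: 2, 1: 1, 4: 2, 2: 1}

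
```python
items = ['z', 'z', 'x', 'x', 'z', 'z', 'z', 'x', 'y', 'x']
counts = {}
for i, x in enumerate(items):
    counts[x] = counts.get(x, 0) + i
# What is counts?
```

Initial: counts = {}, items = ['z', 'z', 'x', 'x', 'z', 'z', 'z', 'x', 'y', 'x']
i=0, x='z': counts = {'z': 0}
i=1, x='z': counts = {'z': 1}
i=2, x='x': counts = {'z': 1, 'x': 2}
i=3, x='x': counts = {'z': 1, 'x': 5}
i=4, x='z': counts = {'z': 5, 'x': 5}
i=5, x='z': counts = {'z': 10, 'x': 5}
i=6, x='z': counts = {'z': 16, 'x': 5}
i=7, x='x': counts = {'z': 16, 'x': 12}
i=8, x='y': counts = {'z': 16, 'x': 12, 'y': 8}
i=9, x='x': counts = {'z': 16, 'x': 21, 'y': 8}

{'z': 16, 'x': 21, 'y': 8}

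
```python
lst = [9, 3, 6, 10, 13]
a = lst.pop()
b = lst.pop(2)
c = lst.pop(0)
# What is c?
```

After line 1: lst = [9, 3, 6, 10, 13]
After line 2 (pop() -> a = 13): lst = [9, 3, 6, 10]
After line 3 (pop(2) -> b = 6): lst = [9, 3, 10]
After line 4 (pop(0) -> c = 9): lst = [3, 10]

9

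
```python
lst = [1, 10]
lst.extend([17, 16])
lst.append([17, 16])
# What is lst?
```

After line 1: lst = [1, 10]
After line 2 (extend unpacks [17, 16]): lst = [1, 10, 17, 16]
After line 3 (append adds [17, 16] as single element): lst = [1, 10, 17, 16, [17, 16]]

[1, 10, 17, 16, [17, 16]]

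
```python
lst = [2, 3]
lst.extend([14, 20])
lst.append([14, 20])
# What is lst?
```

After line 1: lst = [2, 3]
After line 2 (extend unpacks [14, 20]): lst = [2, 3, 14, 20]
After line 3 (append adds [14, 20] as single element): lst = [2, 3, 14, 20, [14, 20]]

[2, 3, 14, 20, [14, 20]]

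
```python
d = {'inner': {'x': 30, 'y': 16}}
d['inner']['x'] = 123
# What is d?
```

After line 1: d = {'inner': {'x': 30, 'y': 16}}
After line 2 (inner x overwritten): d = {'inner': {'x': 123, 'y': 16}}

{'inner': {'x': 123, 'y': 16}}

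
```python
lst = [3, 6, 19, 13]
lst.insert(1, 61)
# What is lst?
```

[3, 61, 6, 19, 13]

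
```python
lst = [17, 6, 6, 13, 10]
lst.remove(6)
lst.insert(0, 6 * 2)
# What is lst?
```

After line 1: lst = [17, 6, 6, 13, 10]
After line 2 (remove first 6): lst = [17, 6, 13, 10]
After line 3 (insert 12 at index 0): lst = [12, 17, 6, 13, 10]

[12, 17, 6, 13, 10]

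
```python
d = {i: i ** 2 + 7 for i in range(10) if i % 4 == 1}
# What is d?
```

{1: 8, 5: 32, 9: 88}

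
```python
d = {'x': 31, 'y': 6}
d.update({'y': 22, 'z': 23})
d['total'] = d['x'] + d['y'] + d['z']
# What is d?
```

After line 1: d = {'x': 31, 'y': 6}
After line 2 (y overwritten, z added): d = {'x': 31, 'y': 22, 'z': 23}
After line 3 (total = 31 + 22 + 23 = 76): d = {'x': 31, 'y': 22, 'z': 23, 'total': 76}

{'x': 31, 'y': 22, 'z': 23, 'total': 76}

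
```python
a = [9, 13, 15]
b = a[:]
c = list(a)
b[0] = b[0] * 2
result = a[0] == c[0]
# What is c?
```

After line 1: a = [9, 13, 15]
After line 2 (b = a[:], copy): a = [9, 13, 15], b = [9, 13, 15]
After line 3 (c = list(a) is a copy, new object): c = [9, 13, 15]
After line 4 (b[0] = 9 * 2 = 18; only b mutates (copy)): a = [9, 13, 15], b = [18, 13, 15], c = [9, 13, 15]
After line 5 (a[0] = 9, c[0] = 9; result = True)

[9, 13, 15]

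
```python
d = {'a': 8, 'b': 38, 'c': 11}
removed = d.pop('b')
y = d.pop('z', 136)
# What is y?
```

After line 1: d = {'a': 8, 'b': 38, 'c': 11}
After line 2 (pop 'b' returns 38): d = {'a': 8, 'c': 11}, removed = 38
After line 3 (pop 'z' missing, returns default 136): d = {'a': 8, 'c': 11}, y = 136

136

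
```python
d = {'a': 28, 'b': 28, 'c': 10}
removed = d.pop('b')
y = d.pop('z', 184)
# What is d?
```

After line 1: d = {'a': 28, 'b': 28, 'c': 10}
After line 2 (pop 'b' returns 28): d = {'a': 28, 'c': 10}, removed = 28
After line 3 (pop 'z' missing, returns default 184): d = {'a': 28, 'c': 10}, y = 184

{'a': 28, 'c': 10}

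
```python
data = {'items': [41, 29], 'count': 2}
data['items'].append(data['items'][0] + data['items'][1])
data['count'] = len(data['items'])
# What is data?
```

After line 1: data = {'items': [41, 29], 'count': 2}
After line 2 (append 41 + 29 = 70): data = {'items': [41, 29, 70], 'count': 2}
After line 3 (count = len(items) = 3): data = {'items': [41, 29, 70], 'count': 3}

{'items': [41, 29, 70], 'count': 3}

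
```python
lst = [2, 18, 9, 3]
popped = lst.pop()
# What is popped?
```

3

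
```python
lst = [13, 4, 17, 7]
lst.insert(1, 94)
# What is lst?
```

[13, 94, 4, 17, 7]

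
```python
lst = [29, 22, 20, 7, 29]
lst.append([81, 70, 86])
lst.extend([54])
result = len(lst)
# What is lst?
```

After line 1: lst = [29, 22, 20, 7, 29]
After line 2 (append adds [81, 70, 86] as single element): lst = [29, 22, 20, 7, 29, [81, 70, 86]]
After line 3 (extend unpacks [54], adds 54): lst = [29, 22, 20, 7, 29, [81, 70, 86], 54]
After line 4: result = len(lst) = 7

[29, 22, 20, 7, 29, [81, 70, 86], 54]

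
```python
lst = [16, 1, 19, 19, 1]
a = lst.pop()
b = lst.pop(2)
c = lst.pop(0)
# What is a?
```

After line 1: lst = [16, 1, 19, 19, 1]
After line 2 (pop() -> a = 1): lst = [16, 1, 19, 19]
After line 3 (pop(2) -> b = 19): lst = [16, 1, 19]
After line 4 (pop(0) -> c = 16): lst = [1, 19]

1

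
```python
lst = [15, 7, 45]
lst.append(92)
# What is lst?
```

[15, 7, 45, 92]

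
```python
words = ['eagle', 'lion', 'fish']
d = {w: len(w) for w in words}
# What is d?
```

{'eagle': 5, 'lion': 4, 'fish': 4}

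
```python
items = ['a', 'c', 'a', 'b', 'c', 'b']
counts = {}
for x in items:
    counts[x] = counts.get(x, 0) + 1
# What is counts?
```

Initial: counts = {}, items = ['a', 'c', 'a', 'b', 'c', 'b']
See 'a': counts = {'a': 1}
See 'c': counts = {'a': 1, 'c': 1}
See 'a': counts = {'a': 2, 'c': 1}
See 'b': counts = {'a': 2, 'c': 1, 'b': 1}
See 'c': counts = {'a': 2, 'c': 2, 'b': 1}
See 'b': counts = {'a': 2, 'c': 2, 'b': 2}

{'a': 2, 'c': 2, 'b': 2}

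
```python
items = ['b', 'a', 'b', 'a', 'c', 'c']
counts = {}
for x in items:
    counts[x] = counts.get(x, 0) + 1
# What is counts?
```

Initial: counts = {}, items = ['b', 'a', 'b', 'a', 'c', 'c']
See 'b': counts = {'b': 1}
See 'a': counts = {'b': 1, 'a': 1}
See 'b': counts = {'b': 2, 'a': 1}
See 'a': counts = {'b': 2, 'a': 2}
See 'c': counts = {'b': 2, 'a': 2, 'c': 1}
See 'c': counts = {'b': 2, 'a': 2, 'c': 2}

{'b': 2, 'a': 2, 'c': 2}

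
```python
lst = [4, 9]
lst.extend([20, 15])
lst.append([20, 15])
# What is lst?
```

After line 1: lst = [4, 9]
After line 2 (extend unpacks [20, 15]): lst = [4, 9, 20, 15]
After line 3 (append adds [20, 15] as single element): lst = [4, 9, 20, 15, [20, 15]]

[4, 9, 20, 15, [20, 15]]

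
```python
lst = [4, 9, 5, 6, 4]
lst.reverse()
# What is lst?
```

[4, 6, 5, 9, 4]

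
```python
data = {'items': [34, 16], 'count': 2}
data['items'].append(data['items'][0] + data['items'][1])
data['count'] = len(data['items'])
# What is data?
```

After line 1: data = {'items': [34, 16], 'count': 2}
After line 2 (append 34 + 16 = 50): data = {'items': [34, 16, 50], 'count': 2}
After line 3 (count = len(items) = 3): data = {'items': [34, 16, 50], 'count': 3}

{'items': [34, 16, 50], 'count': 3}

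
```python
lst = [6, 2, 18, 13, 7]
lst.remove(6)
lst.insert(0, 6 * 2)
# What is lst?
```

After line 1: lst = [6, 2, 18, 13, 7]
After line 2 (remove first 6): lst = [2, 18, 13, 7]
After line 3 (insert 12 at index 0): lst = [12, 2, 18, 13, 7]

[12, 2, 18, 13, 7]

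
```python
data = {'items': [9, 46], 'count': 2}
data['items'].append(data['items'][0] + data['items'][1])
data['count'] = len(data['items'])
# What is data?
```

After line 1: data = {'items': [9, 46], 'count': 2}
After line 2 (append 9 + 46 = 55): data = {'items': [9, 46, 55], 'count': 2}
After line 3 (count = len(items) = 3): data = {'items': [9, 46, 55], 'count': 3}

{'items': [9, 46, 55], 'count': 3}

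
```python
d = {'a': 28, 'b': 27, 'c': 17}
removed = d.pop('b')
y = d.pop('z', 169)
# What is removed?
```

After line 1: d = {'a': 28, 'b': 27, 'c': 17}
After line 2 (pop 'b' returns 27): d = {'a': 28, 'c': 17}, removed = 27
After line 3 (pop 'z' missing, returns default 169): d = {'a': 28, 'c': 17}, y = 169

27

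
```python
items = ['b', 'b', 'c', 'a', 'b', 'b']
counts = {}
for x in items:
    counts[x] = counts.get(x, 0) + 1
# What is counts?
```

Initial: counts = {}, items = ['b', 'b', 'c', 'a', 'b', 'b']
See 'b': counts = {'b': 1}
See 'b': counts = {'b': 2}
See 'c': counts = {'b': 2, 'c': 1}
See 'a': counts = {'b': 2, 'c': 1, 'a': 1}
See 'b': counts = {'b': 3, 'c': 1, 'a': 1}
See 'b': counts = {'b': 4, 'c': 1, 'a': 1}

{'b': 4, 'c': 1, 'a': 1}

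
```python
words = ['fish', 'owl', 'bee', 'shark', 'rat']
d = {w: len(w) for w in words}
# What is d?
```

{'fish': 4, 'owl': 3, 'bee': 3, 'shark': 5, 'rat': 3}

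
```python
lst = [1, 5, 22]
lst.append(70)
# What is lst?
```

[1, 5, 22, 70]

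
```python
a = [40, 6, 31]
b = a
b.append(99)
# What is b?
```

After line 1: a = [40, 6, 31]
After line 2 (b = a is an alias, same object): a = [40, 6, 31], b = [40, 6, 31]
After line 3 (b.append mutates the shared list): a = [40, 6, 31, 99], b = [40, 6, 31, 99]

[40, 6, 31, 99]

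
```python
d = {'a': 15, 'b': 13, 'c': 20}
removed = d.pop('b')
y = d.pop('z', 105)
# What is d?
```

After line 1: d = {'a': 15, 'b': 13, 'c': 20}
After line 2 (pop 'b' returns 13): d = {'a': 15, 'c': 20}, removed = 13
After line 3 (pop 'z' missing, returns default 105): d = {'a': 15, 'c': 20}, y = 105

{'a': 15, 'c': 20}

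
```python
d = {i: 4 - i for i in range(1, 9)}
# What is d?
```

{1: 3, 2: 2, 3: 1, 4: 0, 5: -1, 6: -2, 7: -3, 8: -4}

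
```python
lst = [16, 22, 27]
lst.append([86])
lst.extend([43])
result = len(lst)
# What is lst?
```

After line 1: lst = [16, 22, 27]
After line 2 (append adds [86] as single element): lst = [16, 22, 27, [86]]
After line 3 (extend unpacks [43], adds 43): lst = [16, 22, 27, [86], 43]
After line 4: result = len(lst) = 5

[16, 22, 27, [86], 43]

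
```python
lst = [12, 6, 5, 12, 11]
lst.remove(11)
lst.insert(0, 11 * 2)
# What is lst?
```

After line 1: lst = [12, 6, 5, 12, 11]
After line 2 (remove first 11): lst = [12, 6, 5, 12]
After line 3 (insert 22 at index 0): lst = [22, 12, 6, 5, 12]

[22, 12, 6, 5, 12]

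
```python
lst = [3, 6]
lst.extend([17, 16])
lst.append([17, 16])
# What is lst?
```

After line 1: lst = [3, 6]
After line 2 (extend unpacks [17, 16]): lst = [3, 6, 17, 16]
After line 3 (append adds [17, 16] as single element): lst = [3, 6, 17, 16, [17, 16]]

[3, 6, 17, 16, [17, 16]]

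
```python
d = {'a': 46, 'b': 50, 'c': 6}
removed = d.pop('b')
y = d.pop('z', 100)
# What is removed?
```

After line 1: d = {'a': 46, 'b': 50, 'c': 6}
After line 2 (pop 'b' returns 50): d = {'a': 46, 'c': 6}, removed = 50
After line 3 (pop 'z' missing, returns default 100): d = {'a': 46, 'c': 6}, y = 100

50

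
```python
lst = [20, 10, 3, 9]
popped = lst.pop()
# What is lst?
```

[20, 10, 3]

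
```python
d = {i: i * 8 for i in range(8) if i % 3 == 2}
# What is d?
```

{2: 16, 5: 40}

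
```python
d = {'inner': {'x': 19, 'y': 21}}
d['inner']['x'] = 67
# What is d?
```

After line 1: d = {'inner': {'x': 19, 'y': 21}}
After line 2 (inner x overwritten): d = {'inner': {'x': 67, 'y': 21}}

{'inner': {'x': 67, 'y': 21}}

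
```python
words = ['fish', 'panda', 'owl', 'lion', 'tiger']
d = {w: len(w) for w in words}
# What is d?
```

{'fish': 4, 'panda': 5, 'owl': 3, 'lion': 4, 'tiger': 5}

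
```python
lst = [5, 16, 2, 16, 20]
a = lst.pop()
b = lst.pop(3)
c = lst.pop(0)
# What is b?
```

After line 1: lst = [5, 16, 2, 16, 20]
After line 2 (pop() -> a = 20): lst = [5, 16, 2, 16]
After line 3 (pop(3) -> b = 16): lst = [5, 16, 2]
After line 4 (pop(0) -> c = 5): lst = [16, 2]

16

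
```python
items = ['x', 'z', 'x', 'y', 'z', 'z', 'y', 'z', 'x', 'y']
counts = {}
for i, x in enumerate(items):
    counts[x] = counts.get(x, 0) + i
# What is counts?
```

Initial: counts = {}, items = ['x', 'z', 'x', 'y', 'z', 'z', 'y', 'z', 'x', 'y']
i=0, x='x': counts = {'x': 0}
i=1, x='z': counts = {'x': 0, 'z': 1}
i=2, x='x': counts = {'x': 2, 'z': 1}
i=3, x='y': counts = {'x': 2, 'z': 1, 'y': 3}
i=4, x='z': counts = {'x': 2, 'z': 5, 'y': 3}
i=5, x='z': counts = {'x': 2, 'z': 10, 'y': 3}
i=6, x='y': counts = {'x': 2, 'z': 10, 'y': 9}
i=7, x='z': counts = {'x': 2, 'z': 17, 'y': 9}
i=8, x='x': counts = {'x': 10, 'z': 17, 'y': 9}
i=9, x='y': counts = {'x': 10, 'z': 17, 'y': 18}

{'x': 10, 'z': 17, 'y': 18}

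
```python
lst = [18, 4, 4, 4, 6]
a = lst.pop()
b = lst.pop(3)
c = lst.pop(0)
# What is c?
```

After line 1: lst = [18, 4, 4, 4, 6]
After line 2 (pop() -> a = 6): lst = [18, 4, 4, 4]
After line 3 (pop(3) -> b = 4): lst = [18, 4, 4]
After line 4 (pop(0) -> c = 18): lst = [4, 4]

18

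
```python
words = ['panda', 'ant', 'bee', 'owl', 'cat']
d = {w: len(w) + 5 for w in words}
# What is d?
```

{'panda': 10, 'ant': 8, 'bee': 8, 'owl': 8, 'cat': 8}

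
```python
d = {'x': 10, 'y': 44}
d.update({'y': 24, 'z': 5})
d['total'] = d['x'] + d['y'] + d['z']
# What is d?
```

After line 1: d = {'x': 10, 'y': 44}
After line 2 (y overwritten, z added): d = {'x': 10, 'y': 24, 'z': 5}
After line 3 (total = 10 + 24 + 5 = 39): d = {'x': 10, 'y': 24, 'z': 5, 'total': 39}

{'x': 10, 'y': 24, 'z': 5, 'total': 39}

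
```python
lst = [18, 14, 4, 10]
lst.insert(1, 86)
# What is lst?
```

[18, 86, 14, 4, 10]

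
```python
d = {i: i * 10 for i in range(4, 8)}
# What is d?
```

{4: 40, 5: 50, 6: 60, 7: 70}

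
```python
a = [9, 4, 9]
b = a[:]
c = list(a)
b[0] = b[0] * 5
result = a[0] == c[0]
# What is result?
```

After line 1: a = [9, 4, 9]
After line 2 (b = a[:], copy): a = [9, 4, 9], b = [9, 4, 9]
After line 3 (c = list(a) is a copy, new object): c = [9, 4, 9]
After line 4 (b[0] = 9 * 5 = 45; only b mutates (copy)): a = [9, 4, 9], b = [45, 4, 9], c = [9, 4, 9]
After line 5 (a[0] = 9, c[0] = 9; result = True)

True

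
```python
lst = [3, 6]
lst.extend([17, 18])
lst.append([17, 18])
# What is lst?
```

After line 1: lst = [3, 6]
After line 2 (extend unpacks [17, 18]): lst = [3, 6, 17, 18]
After line 3 (append adds [17, 18] as single element): lst = [3, 6, 17, 18, [17, 18]]

[3, 6, 17, 18, [17, 18]]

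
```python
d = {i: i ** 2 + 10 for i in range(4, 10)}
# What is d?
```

{4: 26, 5: 35, 6: 46, 7: 59, 8: 74, 9: 91}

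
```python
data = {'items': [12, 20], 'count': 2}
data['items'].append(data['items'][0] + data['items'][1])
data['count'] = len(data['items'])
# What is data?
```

After line 1: data = {'items': [12, 20], 'count': 2}
After line 2 (append 12 + 20 = 32): data = {'items': [12, 20, 32], 'count': 2}
After line 3 (count = len(items) = 3): data = {'items': [12, 20, 32], 'count': 3}

{'items': [12, 20, 32], 'count': 3}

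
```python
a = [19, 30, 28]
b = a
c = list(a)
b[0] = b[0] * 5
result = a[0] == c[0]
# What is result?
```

After line 1: a = [19, 30, 28]
After line 2 (b = a, alias): a = [19, 30, 28], b = [19, 30, 28]
After line 3 (c = list(a) is a copy, new object): c = [19, 30, 28]
After line 4 (b[0] = 19 * 5 = 95; mutates shared a/b): a = b = [95, 30, 28], c = [19, 30, 28]
After line 5 (a[0] = 95, c[0] = 19; result = False)

False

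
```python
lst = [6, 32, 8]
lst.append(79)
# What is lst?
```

[6, 32, 8, 79]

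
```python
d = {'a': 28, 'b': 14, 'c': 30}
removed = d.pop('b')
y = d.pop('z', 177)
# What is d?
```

After line 1: d = {'a': 28, 'b': 14, 'c': 30}
After line 2 (pop 'b' returns 14): d = {'a': 28, 'c': 30}, removed = 14
After line 3 (pop 'z' missing, returns default 177): d = {'a': 28, 'c': 30}, y = 177

{'a': 28, 'c': 30}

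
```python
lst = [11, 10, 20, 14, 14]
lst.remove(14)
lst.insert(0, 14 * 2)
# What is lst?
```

After line 1: lst = [11, 10, 20, 14, 14]
After line 2 (remove first 14): lst = [11, 10, 20, 14]
After line 3 (insert 28 at index 0): lst = [28, 11, 10, 20, 14]

[28, 11, 10, 20, 14]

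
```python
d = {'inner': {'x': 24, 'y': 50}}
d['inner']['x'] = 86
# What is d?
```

After line 1: d = {'inner': {'x': 24, 'y': 50}}
After line 2 (inner x overwritten): d = {'inner': {'x': 86, 'y': 50}}

{'inner': {'x': 86, 'y': 50}}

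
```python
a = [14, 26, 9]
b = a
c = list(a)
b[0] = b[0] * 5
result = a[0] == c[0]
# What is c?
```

After line 1: a = [14, 26, 9]
After line 2 (b = a, alias): a = [14, 26, 9], b = [14, 26, 9]
After line 3 (c = list(a) is a copy, new object): c = [14, 26, 9]
After line 4 (b[0] = 14 * 5 = 70; mutates shared a/b): a = b = [70, 26, 9], c = [14, 26, 9]
After line 5 (a[0] = 70, c[0] = 14; result = False)

[14, 26, 9]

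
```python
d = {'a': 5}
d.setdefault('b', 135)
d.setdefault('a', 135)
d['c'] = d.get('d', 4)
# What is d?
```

After line 1: d = {'a': 5}
After line 2 (setdefault adds 'b'=135): d = {'a': 5, 'b': 135}
After line 3 (setdefault 'a' no-op, already exists): d = {'a': 5, 'b': 135}
After line 4 (get('d', 4) returns default since 'd' not in d): d = {'a': 5, 'b': 135, 'c': 4}

{'a': 5, 'b': 135, 'c': 4}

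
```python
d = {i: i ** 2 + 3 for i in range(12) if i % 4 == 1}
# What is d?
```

{1: 4, 5: 28, 9: 84}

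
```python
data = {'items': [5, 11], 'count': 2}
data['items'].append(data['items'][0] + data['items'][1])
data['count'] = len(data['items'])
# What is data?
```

After line 1: data = {'items': [5, 11], 'count': 2}
After line 2 (append 5 + 11 = 16): data = {'items': [5, 11, 16], 'count': 2}
After line 3 (count = len(items) = 3): data = {'items': [5, 11, 16], 'count': 3}

{'items': [5, 11, 16], 'count': 3}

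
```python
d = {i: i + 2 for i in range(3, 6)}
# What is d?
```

{3: 5, 4: 6, 5: 7}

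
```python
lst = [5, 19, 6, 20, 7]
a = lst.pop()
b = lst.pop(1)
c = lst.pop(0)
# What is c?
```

After line 1: lst = [5, 19, 6, 20, 7]
After line 2 (pop() -> a = 7): lst = [5, 19, 6, 20]
After line 3 (pop(1) -> b = 19): lst = [5, 6, 20]
After line 4 (pop(0) -> c = 5): lst = [6, 20]

5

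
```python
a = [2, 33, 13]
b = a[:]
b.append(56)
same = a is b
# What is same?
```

After line 1: a = [2, 33, 13]
After line 2 (b = a[:] is a shallow copy, new object): a = [2, 33, 13], b = [2, 33, 13]
After line 3 (append only mutates b): a = [2, 33, 13], b = [2, 33, 13, 56]
After line 4 (same = a is b; different objects -> False): same = False

False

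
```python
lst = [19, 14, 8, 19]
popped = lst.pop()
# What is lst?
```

[19, 14, 8]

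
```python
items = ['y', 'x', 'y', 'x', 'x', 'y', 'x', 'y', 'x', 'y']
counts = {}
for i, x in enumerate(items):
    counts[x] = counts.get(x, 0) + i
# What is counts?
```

Initial: counts = {}, items = ['y', 'x', 'y', 'x', 'x', 'y', 'x', 'y', 'x', 'y']
i=0, x='y': counts = {'y': 0}
i=1, x='x': counts = {'y': 0, 'x': 1}
i=2, x='y': counts = {'y': 2, 'x': 1}
i=3, x='x': counts = {'y': 2, 'x': 4}
i=4, x='x': counts = {'y': 2, 'x': 8}
i=5, x='y': counts = {'y': 7, 'x': 8}
i=6, x='x': counts = {'y': 7, 'x': 14}
i=7, x='y': counts = {'y': 14, 'x': 14}
i=8, x='x': counts = {'y': 14, 'x': 22}
i=9, x='y': counts = {'y': 23, 'x': 22}

{'y': 23, 'x': 22}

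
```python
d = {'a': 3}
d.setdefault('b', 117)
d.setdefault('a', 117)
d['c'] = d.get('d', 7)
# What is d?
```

After line 1: d = {'a': 3}
After line 2 (setdefault adds 'b'=117): d = {'a': 3, 'b': 117}
After line 3 (setdefault 'a' no-op, already exists): d = {'a': 3, 'b': 117}
After line 4 (get('d', 7) returns default since 'd' not in d): d = {'a': 3, 'b': 117, 'c': 7}

{'a': 3, 'b': 117, 'c': 7}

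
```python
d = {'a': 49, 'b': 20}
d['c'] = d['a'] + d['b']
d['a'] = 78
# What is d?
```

After line 1: d = {'a': 49, 'b': 20}
After line 2 (d['c'] = 49 + 20): d = {'a': 49, 'b': 20, 'c': 69}
After line 3: d = {'a': 78, 'b': 20, 'c': 69}

{'a': 78, 'b': 20, 'c': 69}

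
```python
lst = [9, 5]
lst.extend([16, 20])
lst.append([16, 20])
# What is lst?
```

After line 1: lst = [9, 5]
After line 2 (extend unpacks [16, 20]): lst = [9, 5, 16, 20]
After line 3 (append adds [16, 20] as single element): lst = [9, 5, 16, 20, [16, 20]]

[9, 5, 16, 20, [16, 20]]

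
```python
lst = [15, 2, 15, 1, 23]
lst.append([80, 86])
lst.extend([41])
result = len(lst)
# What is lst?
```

After line 1: lst = [15, 2, 15, 1, 23]
After line 2 (append adds [80, 86] as single element): lst = [15, 2, 15, 1, 23, [80, 86]]
After line 3 (extend unpacks [41], adds 41): lst = [15, 2, 15, 1, 23, [80, 86], 41]
After line 4: result = len(lst) = 7

[15, 2, 15, 1, 23, [80, 86], 41]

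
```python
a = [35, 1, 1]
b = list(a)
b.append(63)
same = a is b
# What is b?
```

After line 1: a = [35, 1, 1]
After line 2 (b = list(a) is a shallow copy, new object): a = [35, 1, 1], b = [35, 1, 1]
After line 3 (append only mutates b): a = [35, 1, 1], b = [35, 1, 1, 63]
After line 4 (same = a is b; different objects -> False): same = False

[35, 1, 1, 63]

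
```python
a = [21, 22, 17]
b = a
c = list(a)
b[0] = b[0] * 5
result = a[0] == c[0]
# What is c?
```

After line 1: a = [21, 22, 17]
After line 2 (b = a, alias): a = [21, 22, 17], b = [21, 22, 17]
After line 3 (c = list(a) is a copy, new object): c = [21, 22, 17]
After line 4 (b[0] = 21 * 5 = 105; mutates shared a/b): a = b = [105, 22, 17], c = [21, 22, 17]
After line 5 (a[0] = 105, c[0] = 21; result = False)

[21, 22, 17]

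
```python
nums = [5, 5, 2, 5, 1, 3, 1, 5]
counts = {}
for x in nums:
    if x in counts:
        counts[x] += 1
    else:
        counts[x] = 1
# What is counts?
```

Initial: counts = {}, nums = [5, 5, 2, 5, 1, 3, 1, 5]
See 5: counts = {5: 1}
See 5: counts = {5: 2}
See 2: counts = {5: 2, 2: 1}
See 5: counts = {5: 3, 2: 1}
See 1: counts = {5: 3, 2: 1, 1: 1}
See 3: counts = {5: 3, 2: 1, 1: 1, 3: 1}
See 1: counts = {5: 3, 2: 1, 1: 2, 3: 1}
See 5: counts = {5: 4, 2: 1, 1: 2, 3: 1}

{5: 4, 2: 1, 1: 2, 3: 1}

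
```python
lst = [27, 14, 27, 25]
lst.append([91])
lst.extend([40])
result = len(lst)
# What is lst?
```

After line 1: lst = [27, 14, 27, 25]
After line 2 (append adds [91] as single element): lst = [27, 14, 27, 25, [91]]
After line 3 (extend unpacks [40], adds 40): lst = [27, 14, 27, 25, [91], 40]
After line 4: result = len(lst) = 6

[27, 14, 27, 25, [91], 40]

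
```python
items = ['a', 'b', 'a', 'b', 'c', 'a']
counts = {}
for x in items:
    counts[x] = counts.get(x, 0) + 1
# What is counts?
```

Initial: counts = {}, items = ['a', 'b', 'a', 'b', 'c', 'a']
See 'a': counts = {'a': 1}
See 'b': counts = {'a': 1, 'b': 1}
See 'a': counts = {'a': 2, 'b': 1}
See 'b': counts = {'a': 2, 'b': 2}
See 'c': counts = {'a': 2, 'b': 2, 'c': 1}
See 'a': counts = {'a': 3, 'b': 2, 'c': 1}

{'a': 3, 'b': 2, 'c': 1}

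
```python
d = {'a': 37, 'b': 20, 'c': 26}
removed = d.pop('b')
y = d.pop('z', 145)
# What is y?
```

After line 1: d = {'a': 37, 'b': 20, 'c': 26}
After line 2 (pop 'b' returns 20): d = {'a': 37, 'c': 26}, removed = 20
After line 3 (pop 'z' missing, returns default 145): d = {'a': 37, 'c': 26}, y = 145

145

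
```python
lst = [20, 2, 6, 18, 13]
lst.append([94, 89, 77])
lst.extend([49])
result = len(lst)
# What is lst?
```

After line 1: lst = [20, 2, 6, 18, 13]
After line 2 (append adds [94, 89, 77] as single element): lst = [20, 2, 6, 18, 13, [94, 89, 77]]
After line 3 (extend unpacks [49], adds 49): lst = [20, 2, 6, 18, 13, [94, 89, 77], 49]
After line 4: result = len(lst) = 7

[20, 2, 6, 18, 13, [94, 89, 77], 49]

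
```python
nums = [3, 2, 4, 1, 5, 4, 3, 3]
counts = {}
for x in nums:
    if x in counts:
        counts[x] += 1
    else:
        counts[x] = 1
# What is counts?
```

Initial: counts = {}, nums = [3, 2, 4, 1, 5, 4, 3, 3]
See 3: counts = {3: 1}
See 2: counts = {3: 1, 2: 1}
See 4: counts = {3: 1, 2: 1, 4: 1}
See 1: counts = {3: 1, 2: 1, 4: 1, 1: 1}
See 5: counts = {3: 1, 2: 1, 4: 1, 1: 1, 5: 1}
See 4: counts = {3: 1, 2: 1, 4: 2, 1: 1, 5: 1}
See 3: counts = {3: 2, 2: 1, 4: 2, 1: 1, 5: 1}
See 3: counts = {3: 3, 2: 1, 4: 2, 1: 1, 5: 1}

{3: 3, 2: 1, 4: 2, 1: 1, 5: 1}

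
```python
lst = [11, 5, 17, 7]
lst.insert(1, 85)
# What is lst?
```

[11, 85, 5, 17, 7]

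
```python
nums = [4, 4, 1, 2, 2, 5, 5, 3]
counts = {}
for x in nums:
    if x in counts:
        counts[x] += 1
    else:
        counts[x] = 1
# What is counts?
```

Initial: counts = {}, nums = [4, 4, 1, 2, 2, 5, 5, 3]
See 4: counts = {4: 1}
See 4: counts = {4: 2}
See 1: counts = {4: 2, 1: 1}
See 2: counts = {4: 2, 1: 1, 2: 1}
See 2: counts = {4: 2, 1: 1, 2: 2}
See 5: counts = {4: 2, 1: 1, 2: 2, 5: 1}
See 5: counts = {4: 2, 1: 1, 2: 2, 5: 2}
See 3: counts = {4: 2, 1: 1, 2: 2, 5: 2, 3: 1}

{4: 2, 1: 1, 2: 2, 5: 2, 3: 1}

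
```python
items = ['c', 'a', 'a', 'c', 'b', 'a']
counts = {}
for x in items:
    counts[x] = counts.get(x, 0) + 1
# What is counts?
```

Initial: counts = {}, items = ['c', 'a', 'a', 'c', 'b', 'a']
See 'c': counts = {'c': 1}
See 'a': counts = {'c': 1, 'a': 1}
See 'a': counts = {'c': 1, 'a': 2}
See 'c': counts = {'c': 2, 'a': 2}
See 'b': counts = {'c': 2, 'a': 2, 'b': 1}
See 'a': counts = {'c': 2, 'a': 3, 'b': 1}

{'c': 2, 'a': 3, 'b': 1}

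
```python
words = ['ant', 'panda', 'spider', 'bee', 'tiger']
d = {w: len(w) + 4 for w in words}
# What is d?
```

{'ant': 7, 'panda': 9, 'spider': 10, 'bee': 7, 'tiger': 9}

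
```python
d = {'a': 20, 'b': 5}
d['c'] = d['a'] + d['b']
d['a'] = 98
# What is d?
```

After line 1: d = {'a': 20, 'b': 5}
After line 2 (d['c'] = 20 + 5): d = {'a': 20, 'b': 5, 'c': 25}
After line 3: d = {'a': 98, 'b': 5, 'c': 25}

{'a': 98, 'b': 5, 'c': 25}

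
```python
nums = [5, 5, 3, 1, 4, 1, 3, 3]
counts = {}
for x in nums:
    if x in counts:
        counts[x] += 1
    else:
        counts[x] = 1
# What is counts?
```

Initial: counts = {}, nums = [5, 5, 3, 1, 4, 1, 3, 3]
See 5: counts = {5: 1}
See 5: counts = {5: 2}
See 3: counts = {5: 2, 3: 1}
See 1: counts = {5: 2, 3: 1, 1: 1}
See 4: counts = {5: 2, 3: 1, 1: 1, 4: 1}
See 1: counts = {5: 2, 3: 1, 1: 2, 4: 1}
See 3: counts = {5: 2, 3: 2, 1: 2, 4: 1}
See 3: counts = {5: 2, 3: 3, 1: 2, 4: 1}

{5: 2, 3: 3, 1: 2, 4: 1}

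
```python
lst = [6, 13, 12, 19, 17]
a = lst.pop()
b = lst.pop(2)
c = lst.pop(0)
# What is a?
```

After line 1: lst = [6, 13, 12, 19, 17]
After line 2 (pop() -> a = 17): lst = [6, 13, 12, 19]
After line 3 (pop(2) -> b = 12): lst = [6, 13, 19]
After line 4 (pop(0) -> c = 6): lst = [13, 19]

17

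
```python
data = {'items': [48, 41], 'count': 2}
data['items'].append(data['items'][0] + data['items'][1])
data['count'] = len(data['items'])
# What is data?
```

After line 1: data = {'items': [48, 41], 'count': 2}
After line 2 (append 48 + 41 = 89): data = {'items': [48, 41, 89], 'count': 2}
After line 3 (count = len(items) = 3): data = {'items': [48, 41, 89], 'count': 3}

{'items': [48, 41, 89], 'count': 3}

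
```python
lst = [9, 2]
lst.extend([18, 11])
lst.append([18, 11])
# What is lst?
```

After line 1: lst = [9, 2]
After line 2 (extend unpacks [18, 11]): lst = [9, 2, 18, 11]
After line 3 (append adds [18, 11] as single element): lst = [9, 2, 18, 11, [18, 11]]

[9, 2, 18, 11, [18, 11]]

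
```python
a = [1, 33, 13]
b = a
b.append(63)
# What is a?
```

After line 1: a = [1, 33, 13]
After line 2 (b = a is an alias, same object): a = [1, 33, 13], b = [1, 33, 13]
After line 3 (b.append mutates the shared list): a = [1, 33, 13, 63], b = [1, 33, 13, 63]

[1, 33, 13, 63]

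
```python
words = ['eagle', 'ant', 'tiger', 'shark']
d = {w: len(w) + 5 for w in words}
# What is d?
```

{'eagle': 10, 'ant': 8, 'tiger': 10, 'shark': 10}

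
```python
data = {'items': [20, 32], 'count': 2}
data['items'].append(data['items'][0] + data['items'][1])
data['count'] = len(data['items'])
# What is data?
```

After line 1: data = {'items': [20, 32], 'count': 2}
After line 2 (append 20 + 32 = 52): data = {'items': [20, 32, 52], 'count': 2}
After line 3 (count = len(items) = 3): data = {'items': [20, 32, 52], 'count': 3}

{'items': [20, 32, 52], 'count': 3}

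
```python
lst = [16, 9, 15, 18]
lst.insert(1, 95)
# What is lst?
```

[16, 95, 9, 15, 18]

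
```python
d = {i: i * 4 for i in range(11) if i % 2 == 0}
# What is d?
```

{0: 0, 2: 8, 4: 16, 6: 24, 8: 32, 10: 40}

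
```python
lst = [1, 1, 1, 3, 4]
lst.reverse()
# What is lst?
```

[4, 3, 1, 1, 1]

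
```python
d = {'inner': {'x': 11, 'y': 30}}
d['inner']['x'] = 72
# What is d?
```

After line 1: d = {'inner': {'x': 11, 'y': 30}}
After line 2 (inner x overwritten): d = {'inner': {'x': 72, 'y': 30}}

{'inner': {'x': 72, 'y': 30}}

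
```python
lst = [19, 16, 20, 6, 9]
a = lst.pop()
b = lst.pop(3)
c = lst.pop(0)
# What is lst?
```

After line 1: lst = [19, 16, 20, 6, 9]
After line 2 (pop() -> a = 9): lst = [19, 16, 20, 6]
After line 3 (pop(3) -> b = 6): lst = [19, 16, 20]
After line 4 (pop(0) -> c = 19): lst = [16, 20]

[16, 20]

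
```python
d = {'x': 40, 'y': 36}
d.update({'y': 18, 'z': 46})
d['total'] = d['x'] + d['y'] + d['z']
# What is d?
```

After line 1: d = {'x': 40, 'y': 36}
After line 2 (y overwritten, z added): d = {'x': 40, 'y': 18, 'z': 46}
After line 3 (total = 40 + 18 + 46 = 104): d = {'x': 40, 'y': 18, 'z': 46, 'total': 104}

{'x': 40, 'y': 18, 'z': 46, 'total': 104}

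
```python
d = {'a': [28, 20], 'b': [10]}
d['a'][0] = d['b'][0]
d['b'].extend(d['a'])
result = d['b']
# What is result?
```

After line 1: d = {'a': [28, 20], 'b': [10]}
After line 2 (a[0] = b[0] = 10): d = {'a': [10, 20], 'b': [10]}
After line 3 (b.extend(a) appends [10, 20]): d = {'a': [10, 20], 'b': [10, 10, 20]}
After line 4: result = d['b'] = [10, 10, 20]

[10, 10, 20]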